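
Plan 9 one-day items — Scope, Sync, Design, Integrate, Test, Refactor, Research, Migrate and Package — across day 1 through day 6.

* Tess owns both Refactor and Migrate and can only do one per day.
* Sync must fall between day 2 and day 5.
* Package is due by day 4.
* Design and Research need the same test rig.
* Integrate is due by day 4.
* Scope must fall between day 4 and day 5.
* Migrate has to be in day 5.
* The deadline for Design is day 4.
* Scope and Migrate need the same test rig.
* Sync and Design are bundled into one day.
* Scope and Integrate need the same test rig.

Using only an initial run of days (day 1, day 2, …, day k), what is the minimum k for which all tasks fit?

Migrate can't be placed before day 5, so the schedule must run through at least day 5.
5 works (last occupied day: day 5): for example Refactor=day 1, Sync=day 2, Design=day 2, Scope=day 4, Migrate=day 5, Package=day 1, Research=day 1, Test=day 1, Integrate=day 1.

5 days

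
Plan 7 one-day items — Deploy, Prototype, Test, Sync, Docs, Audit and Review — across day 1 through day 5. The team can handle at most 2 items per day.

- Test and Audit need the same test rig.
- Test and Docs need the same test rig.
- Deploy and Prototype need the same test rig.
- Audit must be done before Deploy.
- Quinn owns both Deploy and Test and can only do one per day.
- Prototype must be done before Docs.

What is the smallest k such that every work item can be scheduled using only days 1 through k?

The precedence chain requires at least 2 distinct days.
With at most 2 per day and 7 work items, at least 4 days are needed.
4 works (last occupied day: day 4): for example Docs in day 2, Audit in day 1, Review in day 4, Sync in day 3, Prototype in day 1, Deploy in day 2, Test in day 3.

4 days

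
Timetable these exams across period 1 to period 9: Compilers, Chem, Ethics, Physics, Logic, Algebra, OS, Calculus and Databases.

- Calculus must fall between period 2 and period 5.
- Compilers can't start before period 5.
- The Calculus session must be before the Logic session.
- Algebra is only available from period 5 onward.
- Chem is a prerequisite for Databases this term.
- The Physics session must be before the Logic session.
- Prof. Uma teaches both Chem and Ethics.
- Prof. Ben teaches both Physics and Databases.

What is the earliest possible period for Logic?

Precedence pushes Logic to at least period 3.
Logic at period 3 is achievable: Logic in period 3, Calculus in period 2, Compilers in period 5, OS in period 1, Chem in period 1, Ethics in period 2, Algebra in period 5, Physics in period 1, Databases in period 2.

period 3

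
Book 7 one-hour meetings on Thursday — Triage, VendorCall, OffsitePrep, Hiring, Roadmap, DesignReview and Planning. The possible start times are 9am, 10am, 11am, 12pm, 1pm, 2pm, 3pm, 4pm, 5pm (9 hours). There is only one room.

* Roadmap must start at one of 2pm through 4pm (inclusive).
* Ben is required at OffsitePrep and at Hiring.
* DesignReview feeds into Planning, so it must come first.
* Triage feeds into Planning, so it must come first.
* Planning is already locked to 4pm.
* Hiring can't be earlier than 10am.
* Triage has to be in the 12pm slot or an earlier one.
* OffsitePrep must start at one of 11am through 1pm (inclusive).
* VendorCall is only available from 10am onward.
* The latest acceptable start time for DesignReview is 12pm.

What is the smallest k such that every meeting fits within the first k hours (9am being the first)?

8 hours

The precedence chain requires at least 2 distinct hours.
With at most 1 per hour and 7 meetings, at least 7 hours are needed.
Planning can't be placed before 4pm — that is hour 8 counting from 9am — so the schedule must run through at least 8 hours.
8 works (last occupied hour: 4pm): for example Hiring in 1pm; DesignReview in 10am; OffsitePrep in 11am; Triage in 9am; Roadmap in 2pm; Planning in 4pm; VendorCall in 12pm.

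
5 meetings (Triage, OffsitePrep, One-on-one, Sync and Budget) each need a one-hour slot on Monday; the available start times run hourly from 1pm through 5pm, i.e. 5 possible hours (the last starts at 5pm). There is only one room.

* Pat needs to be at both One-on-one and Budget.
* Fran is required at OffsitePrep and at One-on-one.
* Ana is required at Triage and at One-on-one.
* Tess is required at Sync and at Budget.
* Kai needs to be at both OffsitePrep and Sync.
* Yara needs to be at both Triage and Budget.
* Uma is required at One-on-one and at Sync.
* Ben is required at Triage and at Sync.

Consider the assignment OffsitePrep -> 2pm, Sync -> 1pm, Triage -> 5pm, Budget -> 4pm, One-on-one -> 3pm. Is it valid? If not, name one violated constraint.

Yara needs to be at both Triage and Budget — holds.
Fran is required at OffsitePrep and at One-on-one — holds.
Pat needs to be at both One-on-one and Budget — holds.
Tess is required at Sync and at Budget — holds.
Ana is required at Triage and at One-on-one — holds.
Kai needs to be at both OffsitePrep and Sync — holds.
Ben is required at Triage and at Sync — holds.
Uma is required at One-on-one and at Sync — holds.
There is only one room — holds.

Yes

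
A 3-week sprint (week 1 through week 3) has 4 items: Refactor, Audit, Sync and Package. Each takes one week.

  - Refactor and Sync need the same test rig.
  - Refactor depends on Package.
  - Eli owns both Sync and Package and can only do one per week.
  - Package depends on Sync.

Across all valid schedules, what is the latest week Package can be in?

Precedence pushes Package to at least week 2; downstream work caps Package at week 2.
Package at week 2 is achievable: Audit=week 1; Package=week 2; Refactor=week 3; Sync=week 1.

week 2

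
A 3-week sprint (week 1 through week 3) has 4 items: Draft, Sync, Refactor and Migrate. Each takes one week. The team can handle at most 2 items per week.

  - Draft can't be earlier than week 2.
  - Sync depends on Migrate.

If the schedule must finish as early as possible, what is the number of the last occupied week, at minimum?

week 2

The precedence chain requires at least 2 distinct weeks.
With at most 2 per week and 4 tasks, at least 2 weeks are needed.
2 works (last occupied week: week 2): for example Refactor in week 1; Migrate in week 1; Draft in week 2; Sync in week 2.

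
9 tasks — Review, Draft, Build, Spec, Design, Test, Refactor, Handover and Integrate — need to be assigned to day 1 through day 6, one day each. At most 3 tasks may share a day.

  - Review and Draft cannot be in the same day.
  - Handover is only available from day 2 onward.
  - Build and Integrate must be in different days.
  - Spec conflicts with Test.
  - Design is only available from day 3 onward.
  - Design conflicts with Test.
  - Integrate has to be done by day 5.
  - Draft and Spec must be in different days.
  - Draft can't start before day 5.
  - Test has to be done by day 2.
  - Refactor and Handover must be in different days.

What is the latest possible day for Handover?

day 6

Handover is available from day 2.
Handover at day 6 is achievable: Build in day 2, Handover in day 6, Integrate in day 1, Draft in day 5, Review in day 1, Design in day 3, Refactor in day 2, Test in day 1, Spec in day 2.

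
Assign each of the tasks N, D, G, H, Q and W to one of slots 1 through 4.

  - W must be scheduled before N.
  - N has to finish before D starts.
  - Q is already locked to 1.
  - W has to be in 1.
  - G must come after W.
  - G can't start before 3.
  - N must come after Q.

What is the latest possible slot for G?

4

G is available from 3.
G at 4 is achievable: H=1, D=3, Q=1, N=2, G=4, W=1.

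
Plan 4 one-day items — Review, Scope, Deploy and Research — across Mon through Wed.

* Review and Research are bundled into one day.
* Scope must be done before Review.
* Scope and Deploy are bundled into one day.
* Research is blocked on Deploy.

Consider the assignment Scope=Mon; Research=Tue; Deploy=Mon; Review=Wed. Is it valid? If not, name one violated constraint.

Research is blocked on Deploy — holds.
Scope must be done before Review — holds.
Scope and Deploy are bundled into one day — holds.
Review and Research are bundled into one day — violated.

Invalid. Review and Research are bundled into one day.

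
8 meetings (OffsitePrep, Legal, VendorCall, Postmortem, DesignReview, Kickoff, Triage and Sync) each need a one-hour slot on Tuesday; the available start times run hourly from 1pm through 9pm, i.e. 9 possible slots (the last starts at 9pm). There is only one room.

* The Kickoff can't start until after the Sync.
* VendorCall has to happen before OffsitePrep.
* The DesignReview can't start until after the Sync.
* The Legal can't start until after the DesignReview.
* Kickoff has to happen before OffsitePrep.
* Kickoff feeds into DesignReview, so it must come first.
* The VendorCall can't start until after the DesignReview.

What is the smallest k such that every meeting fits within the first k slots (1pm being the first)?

The precedence chain requires at least 5 distinct slots.
With at most 1 per slot and 8 meetings, at least 8 slots are needed.
8 works (last occupied slot: 8pm): for example Kickoff in 2pm, DesignReview in 3pm, Triage in 8pm, Legal in 6pm, VendorCall in 4pm, OffsitePrep in 5pm, Postmortem in 7pm, Sync in 1pm.

8 slots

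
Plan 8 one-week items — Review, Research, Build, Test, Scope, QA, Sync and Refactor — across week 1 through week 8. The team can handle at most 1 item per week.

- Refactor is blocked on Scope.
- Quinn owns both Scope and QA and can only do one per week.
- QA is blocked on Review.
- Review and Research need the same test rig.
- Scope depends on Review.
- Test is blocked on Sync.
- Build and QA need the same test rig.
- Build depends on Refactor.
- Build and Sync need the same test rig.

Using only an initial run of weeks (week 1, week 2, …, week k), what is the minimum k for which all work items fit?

8 weeks

The precedence chain requires at least 4 distinct weeks.
With at most 1 per week and 8 work items, at least 8 weeks are needed.
8 works (last occupied week: week 8): for example Scope in week 2; Review in week 1; Refactor in week 3; Sync in week 5; Test in week 6; Build in week 4; Research in week 8; QA in week 7.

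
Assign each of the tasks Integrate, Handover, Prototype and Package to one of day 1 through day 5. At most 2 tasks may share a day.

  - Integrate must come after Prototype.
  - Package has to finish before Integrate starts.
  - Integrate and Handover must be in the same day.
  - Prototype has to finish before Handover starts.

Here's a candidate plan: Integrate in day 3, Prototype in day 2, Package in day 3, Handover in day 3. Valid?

Prototype has to finish before Handover starts — holds.
At most 2 tasks may share a day — violated.
Integrate and Handover must be in the same day — holds.
Integrate must come after Prototype — holds.
Package has to finish before Integrate starts — violated.

No. At most 2 tasks may share a day is not satisfied.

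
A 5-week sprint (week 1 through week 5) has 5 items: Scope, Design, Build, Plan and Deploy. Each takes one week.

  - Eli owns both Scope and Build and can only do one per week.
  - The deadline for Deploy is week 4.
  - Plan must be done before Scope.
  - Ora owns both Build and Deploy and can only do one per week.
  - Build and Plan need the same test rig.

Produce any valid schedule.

Plan -> week 1; Deploy -> week 1; Build -> week 3; Scope -> week 2; Design -> week 1

Checking: Plan(week 1) before Scope(week 2); Scope(week 2) != Build(week 3); Build(week 3) != Plan(week 1); Build(week 3) != Deploy(week 1); Deploy=week 1 in [week 1,week 4].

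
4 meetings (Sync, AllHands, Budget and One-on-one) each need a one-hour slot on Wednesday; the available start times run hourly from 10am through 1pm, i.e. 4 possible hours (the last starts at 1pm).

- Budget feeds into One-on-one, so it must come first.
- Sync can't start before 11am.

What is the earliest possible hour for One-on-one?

11am

Precedence pushes One-on-one to at least 11am.
One-on-one at 11am is achievable: One-on-one in 11am, Budget in 10am, Sync in 11am, AllHands in 10am.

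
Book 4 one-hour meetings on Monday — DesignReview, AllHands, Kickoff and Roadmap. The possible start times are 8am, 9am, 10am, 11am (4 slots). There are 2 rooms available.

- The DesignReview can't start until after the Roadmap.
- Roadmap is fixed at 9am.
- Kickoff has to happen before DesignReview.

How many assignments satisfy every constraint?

Splitting on DesignReview: it can be 10am (7), 11am (11). Listing each branch's schedules as (AllHands, Kickoff, Roadmap):
DesignReview=10am: (8am,8am,9am) (8am,9am,9am) (9am,8am,9am) (10am,8am,9am) (10am,9am,9am) (11am,8am,9am) (11am,9am,9am) — 7.
DesignReview=11am: (8am,8am,9am) (8am,9am,9am) (8am,10am,9am) (9am,8am,9am) (9am,10am,9am) (10am,8am,9am) (10am,9am,9am) (10am,10am,9am) (11am,8am,9am) (11am,9am,9am) (11am,10am,9am) — 11.
Summing: 7 + 11 = 18.

18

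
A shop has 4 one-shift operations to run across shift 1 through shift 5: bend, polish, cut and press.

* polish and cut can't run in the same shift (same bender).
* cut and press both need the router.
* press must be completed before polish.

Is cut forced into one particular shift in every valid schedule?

cut can be shift 1 (e.g. press in shift 2; bend in shift 1; cut in shift 1; polish in shift 3) or shift 2 (e.g. cut in shift 2, bend in shift 1, polish in shift 3, press in shift 1).

No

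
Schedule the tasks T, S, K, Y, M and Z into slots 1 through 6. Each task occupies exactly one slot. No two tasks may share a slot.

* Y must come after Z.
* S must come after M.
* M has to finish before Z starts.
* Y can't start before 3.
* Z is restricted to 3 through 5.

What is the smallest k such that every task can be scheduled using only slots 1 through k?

6 slots

The precedence chain requires at least 3 distinct slots.
With at most 1 per slot and 6 tasks, at least 6 slots are needed.
Propagating the time windows through the other constraints, Y can't land before 4, so the schedule must run through at least slot 4.
6 works (last occupied slot: 6): for example T=5, Z=3, K=6, S=2, M=1, Y=4.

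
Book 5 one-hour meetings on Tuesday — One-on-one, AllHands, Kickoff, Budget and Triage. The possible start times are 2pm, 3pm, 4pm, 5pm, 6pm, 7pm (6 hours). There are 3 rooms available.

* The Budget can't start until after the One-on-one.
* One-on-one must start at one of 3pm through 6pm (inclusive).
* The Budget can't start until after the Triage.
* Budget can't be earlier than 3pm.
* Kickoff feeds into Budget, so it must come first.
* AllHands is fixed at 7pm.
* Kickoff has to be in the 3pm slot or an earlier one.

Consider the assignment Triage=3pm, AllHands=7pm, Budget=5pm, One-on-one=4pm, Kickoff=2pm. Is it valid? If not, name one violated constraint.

The Budget can't start until after the Triage — holds.
Kickoff feeds into Budget, so it must come first — holds.
Kickoff has to be in the 3pm slot or an earlier one — holds.
Budget can't be earlier than 3pm — holds.
There are 3 rooms available — holds.
AllHands is fixed at 7pm — holds.
The Budget can't start until after the One-on-one — holds.
One-on-one must start at one of 3pm through 6pm (inclusive) — holds.

Valid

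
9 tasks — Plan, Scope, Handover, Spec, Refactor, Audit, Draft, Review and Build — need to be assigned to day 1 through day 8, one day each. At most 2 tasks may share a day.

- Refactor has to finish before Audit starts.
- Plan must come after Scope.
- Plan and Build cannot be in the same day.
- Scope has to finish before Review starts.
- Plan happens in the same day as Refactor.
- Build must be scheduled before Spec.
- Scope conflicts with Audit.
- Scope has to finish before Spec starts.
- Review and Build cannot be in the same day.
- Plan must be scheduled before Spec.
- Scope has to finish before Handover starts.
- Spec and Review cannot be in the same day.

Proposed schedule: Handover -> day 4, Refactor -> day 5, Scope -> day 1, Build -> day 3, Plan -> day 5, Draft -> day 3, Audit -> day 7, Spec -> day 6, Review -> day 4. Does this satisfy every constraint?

Scope has to finish before Handover starts — holds.
At most 2 tasks may share a day — holds.
Scope has to finish before Spec starts — holds.
Plan happens in the same day as Refactor — holds.
Plan and Build cannot be in the same day — holds.
Review and Build cannot be in the same day — holds.
Refactor has to finish before Audit starts — holds.
Plan must come after Scope — holds.
Plan must be scheduled before Spec — holds.
Build must be scheduled before Spec — holds.
Scope has to finish before Review starts — holds.
Spec and Review cannot be in the same day — holds.
Scope conflicts with Audit — holds.

Valid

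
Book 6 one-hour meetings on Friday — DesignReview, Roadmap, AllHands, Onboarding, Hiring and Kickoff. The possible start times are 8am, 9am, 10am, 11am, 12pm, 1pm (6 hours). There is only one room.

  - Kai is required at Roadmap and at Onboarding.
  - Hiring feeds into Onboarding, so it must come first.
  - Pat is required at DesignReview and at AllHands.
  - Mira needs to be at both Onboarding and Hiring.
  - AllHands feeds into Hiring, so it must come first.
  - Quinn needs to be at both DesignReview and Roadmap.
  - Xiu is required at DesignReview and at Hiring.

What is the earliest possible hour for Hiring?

Precedence pushes Hiring to at least 9am; downstream work caps Hiring at 12pm.
Hiring at 9am is achievable: AllHands=8am, Roadmap=12pm, Kickoff=1pm, Hiring=9am, Onboarding=10am, DesignReview=11am.

9am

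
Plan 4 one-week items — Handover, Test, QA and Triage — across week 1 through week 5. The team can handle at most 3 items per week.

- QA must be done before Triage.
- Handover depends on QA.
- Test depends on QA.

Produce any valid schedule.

QA -> week 1, Test -> week 2, Triage -> week 2, Handover -> week 2

Checking: QA(week 1) before Handover(week 2); QA(week 1) before Triage(week 2); QA(week 1) before Test(week 2); max 3 per week (cap 3).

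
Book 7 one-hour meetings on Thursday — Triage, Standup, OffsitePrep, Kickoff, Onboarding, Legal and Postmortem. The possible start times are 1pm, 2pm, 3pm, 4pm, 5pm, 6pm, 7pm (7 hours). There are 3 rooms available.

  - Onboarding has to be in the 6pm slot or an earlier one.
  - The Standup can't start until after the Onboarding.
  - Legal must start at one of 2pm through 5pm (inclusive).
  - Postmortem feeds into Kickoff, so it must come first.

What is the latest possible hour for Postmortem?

6pm

Downstream work caps Postmortem at 6pm.
Postmortem at 6pm is achievable: Legal in 2pm; OffsitePrep in 1pm; Kickoff in 7pm; Standup in 2pm; Onboarding in 1pm; Postmortem in 6pm; Triage in 1pm.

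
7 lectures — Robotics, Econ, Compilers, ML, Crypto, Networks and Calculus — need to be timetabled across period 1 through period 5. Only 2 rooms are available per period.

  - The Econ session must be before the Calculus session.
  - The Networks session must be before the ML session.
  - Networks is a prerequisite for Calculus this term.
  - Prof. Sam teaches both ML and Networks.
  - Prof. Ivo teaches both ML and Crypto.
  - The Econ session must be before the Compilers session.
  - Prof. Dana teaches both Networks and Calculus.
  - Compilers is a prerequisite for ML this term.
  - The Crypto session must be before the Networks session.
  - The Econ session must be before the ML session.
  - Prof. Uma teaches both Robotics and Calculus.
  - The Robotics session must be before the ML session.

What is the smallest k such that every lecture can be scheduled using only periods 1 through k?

The precedence chain requires at least 3 distinct periods.
With at most 2 per period and 7 lectures, at least 4 periods are needed.
4 works (last occupied period: period 4): for example Networks=period 2; Econ=period 1; ML=period 4; Calculus=period 4; Crypto=period 1; Compilers=period 2; Robotics=period 3.

4 periods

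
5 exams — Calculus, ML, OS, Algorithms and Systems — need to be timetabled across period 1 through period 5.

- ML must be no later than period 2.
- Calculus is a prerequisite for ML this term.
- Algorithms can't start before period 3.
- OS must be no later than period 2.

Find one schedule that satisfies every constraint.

ML in period 2, Calculus in period 1, OS in period 1, Algorithms in period 3, Systems in period 1

Checking: Calculus(period 1) before ML(period 2); Algorithms=period 3 in [period 3,period 5]; OS=period 1 in [period 1,period 2]; ML=period 2 in [period 1,period 2].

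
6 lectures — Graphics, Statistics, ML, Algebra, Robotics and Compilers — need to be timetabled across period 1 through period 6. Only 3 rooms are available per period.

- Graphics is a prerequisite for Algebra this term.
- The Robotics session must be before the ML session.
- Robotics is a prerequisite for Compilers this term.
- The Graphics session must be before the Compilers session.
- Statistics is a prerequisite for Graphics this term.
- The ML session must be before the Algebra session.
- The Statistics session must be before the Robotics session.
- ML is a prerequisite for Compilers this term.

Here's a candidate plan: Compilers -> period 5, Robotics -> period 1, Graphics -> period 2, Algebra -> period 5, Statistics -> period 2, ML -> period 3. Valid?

Only 3 rooms are available per period — holds.
The ML session must be before the Algebra session — holds.
Robotics is a prerequisite for Compilers this term — holds.
ML is a prerequisite for Compilers this term — holds.
The Graphics session must be before the Compilers session — holds.
Graphics is a prerequisite for Algebra this term — holds.
Statistics is a prerequisite for Graphics this term — violated.
The Statistics session must be before the Robotics session — violated.
The Robotics session must be before the ML session — holds.

No — it violates: The Statistics session must be before the Robotics session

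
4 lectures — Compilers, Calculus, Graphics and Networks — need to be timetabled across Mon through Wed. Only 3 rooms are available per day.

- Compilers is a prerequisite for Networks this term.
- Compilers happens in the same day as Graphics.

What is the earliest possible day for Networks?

Tue

Precedence pushes Networks to at least Tue.
Networks at Tue is achievable: Calculus=Mon, Graphics=Mon, Networks=Tue, Compilers=Mon.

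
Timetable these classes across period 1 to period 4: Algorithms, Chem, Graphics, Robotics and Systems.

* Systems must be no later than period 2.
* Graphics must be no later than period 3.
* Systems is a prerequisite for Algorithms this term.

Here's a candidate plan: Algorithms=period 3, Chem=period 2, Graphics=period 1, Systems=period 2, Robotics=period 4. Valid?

Yes, all constraints hold

Systems is a prerequisite for Algorithms this term — holds.
Systems must be no later than period 2 — holds.
Graphics must be no later than period 3 — holds.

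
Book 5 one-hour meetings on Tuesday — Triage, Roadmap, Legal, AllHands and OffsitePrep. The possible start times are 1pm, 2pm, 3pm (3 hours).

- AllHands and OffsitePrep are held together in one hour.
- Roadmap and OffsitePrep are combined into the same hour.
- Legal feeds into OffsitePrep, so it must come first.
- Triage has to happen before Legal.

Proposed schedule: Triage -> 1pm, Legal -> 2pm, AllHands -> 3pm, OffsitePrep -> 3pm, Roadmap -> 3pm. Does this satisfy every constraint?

AllHands and OffsitePrep are held together in one hour — holds.
Triage has to happen before Legal — holds.
Legal feeds into OffsitePrep, so it must come first — holds.
Roadmap and OffsitePrep are combined into the same hour — holds.

Yes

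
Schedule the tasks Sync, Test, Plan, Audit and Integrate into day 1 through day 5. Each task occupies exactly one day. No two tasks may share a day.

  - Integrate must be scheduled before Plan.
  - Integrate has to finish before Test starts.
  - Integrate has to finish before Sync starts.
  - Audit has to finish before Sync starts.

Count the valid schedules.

18

Splitting on Sync: it can be day 3 (4), day 4 (6), day 5 (8). Listing each branch's schedules as (Test, Plan, Audit, Integrate) by day number:
Sync=day 3: (4,5,1,2) (4,5,2,1) (5,4,1,2) (5,4,2,1) — 4.
Sync=day 4: (2,5,3,1) (3,5,1,2) (3,5,2,1) (5,2,3,1) (5,3,1,2) (5,3,2,1) — 6.
Sync=day 5: (2,3,4,1) (2,4,3,1) (3,2,4,1) (3,4,1,2) (3,4,2,1) (4,2,3,1) (4,3,1,2) (4,3,2,1) — 8.
Summing: 4 + 6 + 8 = 18.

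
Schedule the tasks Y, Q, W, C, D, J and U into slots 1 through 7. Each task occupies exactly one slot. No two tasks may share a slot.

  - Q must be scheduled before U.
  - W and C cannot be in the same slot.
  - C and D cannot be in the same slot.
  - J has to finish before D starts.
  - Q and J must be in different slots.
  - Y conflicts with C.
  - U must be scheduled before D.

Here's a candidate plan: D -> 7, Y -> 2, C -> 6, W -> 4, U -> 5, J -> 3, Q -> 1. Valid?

Valid

C and D cannot be in the same slot — holds.
J has to finish before D starts — holds.
Q and J must be in different slots — holds.
Q must be scheduled before U — holds.
No two tasks may share a slot — holds.
Y conflicts with C — holds.
U must be scheduled before D — holds.
W and C cannot be in the same slot — holds.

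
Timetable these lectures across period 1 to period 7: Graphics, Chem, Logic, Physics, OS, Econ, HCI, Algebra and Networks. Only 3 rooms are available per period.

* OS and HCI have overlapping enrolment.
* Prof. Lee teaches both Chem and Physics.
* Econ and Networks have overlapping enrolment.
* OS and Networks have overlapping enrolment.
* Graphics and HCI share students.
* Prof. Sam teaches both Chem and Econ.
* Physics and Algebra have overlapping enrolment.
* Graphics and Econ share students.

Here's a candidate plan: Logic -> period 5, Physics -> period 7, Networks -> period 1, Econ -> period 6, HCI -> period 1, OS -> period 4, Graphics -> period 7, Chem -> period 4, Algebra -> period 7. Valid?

No. Physics and Algebra have overlapping enrolment is not satisfied.

Graphics and Econ share students — holds.
Physics and Algebra have overlapping enrolment — violated.
Econ and Networks have overlapping enrolment — holds.
OS and Networks have overlapping enrolment — holds.
Prof. Lee teaches both Chem and Physics — holds.
Only 3 rooms are available per period — holds.
Graphics and HCI share students — holds.
OS and HCI have overlapping enrolment — holds.
Prof. Sam teaches both Chem and Econ — holds.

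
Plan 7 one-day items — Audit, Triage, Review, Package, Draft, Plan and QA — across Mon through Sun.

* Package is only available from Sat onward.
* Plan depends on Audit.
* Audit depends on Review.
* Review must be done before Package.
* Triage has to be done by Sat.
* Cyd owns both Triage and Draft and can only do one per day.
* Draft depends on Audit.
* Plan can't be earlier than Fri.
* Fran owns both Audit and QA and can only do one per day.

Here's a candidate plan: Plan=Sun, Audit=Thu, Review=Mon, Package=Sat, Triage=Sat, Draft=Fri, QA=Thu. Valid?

Audit depends on Review — holds.
Review must be done before Package — holds.
Fran owns both Audit and QA and can only do one per day — violated.
Package is only available from Sat onward — holds.
Plan depends on Audit — holds.
Cyd owns both Triage and Draft and can only do one per day — holds.
Draft depends on Audit — holds.
Plan can't be earlier than Fri — holds.
Triage has to be done by Sat — holds.

Invalid. Fran owns both Audit and QA and can only do one per day.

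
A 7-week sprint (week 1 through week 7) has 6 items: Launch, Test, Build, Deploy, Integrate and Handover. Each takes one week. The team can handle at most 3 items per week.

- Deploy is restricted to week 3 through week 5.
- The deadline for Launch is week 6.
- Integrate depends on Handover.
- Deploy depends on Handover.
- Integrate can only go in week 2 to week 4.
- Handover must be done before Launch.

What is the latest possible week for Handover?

Downstream work caps Handover at week 3.
Handover at week 3 is achievable: Launch in week 4, Handover in week 3, Deploy in week 4, Build in week 1, Integrate in week 4, Test in week 1.

week 3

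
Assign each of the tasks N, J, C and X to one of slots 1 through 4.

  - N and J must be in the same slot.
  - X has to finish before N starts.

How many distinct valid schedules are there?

Splitting on N: it can be 2 (4), 3 (8), 4 (12). Listing each branch's schedules as (J, C, X):
N=2: (2,1,1) (2,2,1) (2,3,1) (2,4,1) — 4.
N=3: (3,1,1) (3,1,2) (3,2,1) (3,2,2) (3,3,1) (3,3,2) (3,4,1) (3,4,2) — 8.
N=4: (4,1,1) (4,1,2) (4,1,3) (4,2,1) (4,2,2) (4,2,3) (4,3,1) (4,3,2) (4,3,3) (4,4,1) (4,4,2) (4,4,3) — 12.
Summing: 4 + 8 + 12 = 24.

24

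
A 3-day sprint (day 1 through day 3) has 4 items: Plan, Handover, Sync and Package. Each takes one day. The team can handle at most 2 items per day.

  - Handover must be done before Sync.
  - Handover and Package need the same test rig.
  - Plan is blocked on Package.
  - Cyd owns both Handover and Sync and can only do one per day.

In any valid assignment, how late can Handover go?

Downstream work caps Handover at day 2.
Handover at day 2 is achievable: Package in day 1, Plan in day 2, Handover in day 2, Sync in day 3.

day 2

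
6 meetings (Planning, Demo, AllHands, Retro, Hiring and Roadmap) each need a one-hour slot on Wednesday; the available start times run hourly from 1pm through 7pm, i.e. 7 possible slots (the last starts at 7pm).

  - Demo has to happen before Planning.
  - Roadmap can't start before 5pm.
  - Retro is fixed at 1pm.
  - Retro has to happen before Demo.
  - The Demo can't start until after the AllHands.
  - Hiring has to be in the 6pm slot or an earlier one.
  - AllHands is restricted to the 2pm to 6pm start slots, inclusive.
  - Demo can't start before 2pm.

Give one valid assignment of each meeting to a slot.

AllHands -> 2pm; Hiring -> 1pm; Planning -> 4pm; Roadmap -> 5pm; Demo -> 3pm; Retro -> 1pm

Checking: Retro(1pm) before Demo(3pm); AllHands(2pm) before Demo(3pm); Demo(3pm) before Planning(4pm); AllHands=2pm in [2pm,6pm]; Hiring=1pm in [1pm,6pm]; Roadmap=5pm in [5pm,7pm]; Demo=3pm in [2pm,7pm]; Retro=1pm in [1pm,1pm].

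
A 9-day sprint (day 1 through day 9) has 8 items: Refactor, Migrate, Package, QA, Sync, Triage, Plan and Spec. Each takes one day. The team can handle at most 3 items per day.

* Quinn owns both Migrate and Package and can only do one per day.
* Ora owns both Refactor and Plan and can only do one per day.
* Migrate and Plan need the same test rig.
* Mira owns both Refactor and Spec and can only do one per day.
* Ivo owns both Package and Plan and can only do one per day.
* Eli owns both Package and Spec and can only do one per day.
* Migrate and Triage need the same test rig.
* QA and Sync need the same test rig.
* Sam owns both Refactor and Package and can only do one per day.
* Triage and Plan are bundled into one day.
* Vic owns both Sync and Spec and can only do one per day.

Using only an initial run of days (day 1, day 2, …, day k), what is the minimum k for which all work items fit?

With at most 3 per day and 8 work items, at least 3 days are needed.
3 works (last occupied day: day 3): for example Migrate in day 1, Spec in day 3, Sync in day 2, Plan in day 3, Refactor in day 1, Package in day 2, Triage in day 3, QA in day 1.

3 days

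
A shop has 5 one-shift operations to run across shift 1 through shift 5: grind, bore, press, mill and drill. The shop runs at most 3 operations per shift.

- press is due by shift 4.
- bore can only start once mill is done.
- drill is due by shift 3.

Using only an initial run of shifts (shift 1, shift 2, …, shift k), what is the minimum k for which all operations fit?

2 shifts

The precedence chain requires at least 2 distinct shifts.
With at most 3 per shift and 5 operations, at least 2 shifts are needed.
2 works (last occupied shift: shift 2): for example bore in shift 2; mill in shift 1; grind in shift 1; press in shift 1; drill in shift 2.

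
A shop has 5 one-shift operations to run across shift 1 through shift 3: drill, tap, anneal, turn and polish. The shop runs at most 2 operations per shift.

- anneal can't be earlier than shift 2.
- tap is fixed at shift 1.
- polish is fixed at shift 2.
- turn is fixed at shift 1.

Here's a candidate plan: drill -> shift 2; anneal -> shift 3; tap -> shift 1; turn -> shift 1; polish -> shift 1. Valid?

No — it violates: polish is fixed at shift 2

anneal can't be earlier than shift 2 — holds.
The shop runs at most 2 operations per shift — violated.
tap is fixed at shift 1 — holds.
polish is fixed at shift 2 — violated.
turn is fixed at shift 1 — holds.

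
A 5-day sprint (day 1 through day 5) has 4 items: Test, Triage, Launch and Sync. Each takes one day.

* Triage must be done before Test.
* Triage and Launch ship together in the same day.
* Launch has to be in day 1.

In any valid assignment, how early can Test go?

day 2

Precedence pushes Test to at least day 2.
Test at day 2 is achievable: Launch in day 1; Triage in day 1; Sync in day 1; Test in day 2.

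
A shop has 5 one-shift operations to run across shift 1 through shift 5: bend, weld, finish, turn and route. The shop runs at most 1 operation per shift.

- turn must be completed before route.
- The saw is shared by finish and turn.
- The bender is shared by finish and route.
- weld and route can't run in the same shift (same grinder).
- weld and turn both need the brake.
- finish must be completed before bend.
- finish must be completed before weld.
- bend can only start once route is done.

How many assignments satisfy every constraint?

9

Splitting on bend: it can be shift 4 (3), shift 5 (6). Listing each branch's schedules as (weld, finish, turn, route) by shift number:
bend=shift 4: (5,1,2,3) (5,2,1,3) (5,3,1,2) — 3.
bend=shift 5: (2,1,3,4) (3,1,2,4) (3,2,1,4) (4,1,2,3) (4,2,1,3) (4,3,1,2) — 6.
Summing: 3 + 6 = 9.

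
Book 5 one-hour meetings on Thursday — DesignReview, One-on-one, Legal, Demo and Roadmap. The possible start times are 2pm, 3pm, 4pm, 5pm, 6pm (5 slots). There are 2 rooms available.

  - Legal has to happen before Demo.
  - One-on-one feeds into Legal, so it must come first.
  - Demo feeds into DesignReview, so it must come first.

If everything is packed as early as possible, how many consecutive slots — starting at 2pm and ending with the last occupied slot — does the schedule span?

4 slots

The precedence chain requires at least 4 distinct slots.
With at most 2 per slot and 5 meetings, at least 3 slots are needed.
4 works (last occupied slot: 5pm): for example Legal=3pm; One-on-one=2pm; Roadmap=2pm; Demo=4pm; DesignReview=5pm.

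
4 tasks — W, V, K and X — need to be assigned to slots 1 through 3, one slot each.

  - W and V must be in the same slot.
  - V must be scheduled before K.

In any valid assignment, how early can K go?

2

Precedence pushes K to at least 2.
K at 2 is achievable: W -> 1, X -> 1, V -> 1, K -> 2.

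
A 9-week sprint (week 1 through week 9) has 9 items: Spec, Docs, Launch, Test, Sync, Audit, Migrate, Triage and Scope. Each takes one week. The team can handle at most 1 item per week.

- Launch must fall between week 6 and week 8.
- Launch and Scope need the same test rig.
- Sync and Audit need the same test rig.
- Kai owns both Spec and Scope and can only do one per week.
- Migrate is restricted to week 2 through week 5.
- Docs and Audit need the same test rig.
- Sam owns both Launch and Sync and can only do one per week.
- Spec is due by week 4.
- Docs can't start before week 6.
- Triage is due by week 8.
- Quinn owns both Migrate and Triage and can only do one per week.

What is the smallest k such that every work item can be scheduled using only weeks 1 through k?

9

With at most 1 per week and 9 work items, at least 9 weeks are needed.
Docs can't be placed before week 6, so the schedule must run through at least week 6.
9 works (last occupied week: week 9): for example Sync=week 5, Docs=week 7, Triage=week 3, Migrate=week 2, Audit=week 8, Scope=week 9, Spec=week 1, Launch=week 6, Test=week 4.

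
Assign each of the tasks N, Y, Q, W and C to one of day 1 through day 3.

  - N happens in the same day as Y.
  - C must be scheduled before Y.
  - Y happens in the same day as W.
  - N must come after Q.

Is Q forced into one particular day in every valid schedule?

No

Q can be day 1 (e.g. Q -> day 1, C -> day 1, Y -> day 2, N -> day 2, W -> day 2) or day 2 (e.g. W=day 3, Y=day 3, N=day 3, Q=day 2, C=day 1).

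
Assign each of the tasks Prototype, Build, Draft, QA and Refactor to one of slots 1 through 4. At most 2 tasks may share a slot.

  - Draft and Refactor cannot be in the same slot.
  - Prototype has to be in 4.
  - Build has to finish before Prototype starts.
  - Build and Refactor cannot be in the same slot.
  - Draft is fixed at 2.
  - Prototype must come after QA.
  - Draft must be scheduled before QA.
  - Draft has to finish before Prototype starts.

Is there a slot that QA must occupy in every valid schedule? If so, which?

Draft is fixed at 2 and must come before QA, so QA is at least 3.
Prototype is fixed at 4 and must come after QA, so QA is at most 3.
So QA must be 3.

3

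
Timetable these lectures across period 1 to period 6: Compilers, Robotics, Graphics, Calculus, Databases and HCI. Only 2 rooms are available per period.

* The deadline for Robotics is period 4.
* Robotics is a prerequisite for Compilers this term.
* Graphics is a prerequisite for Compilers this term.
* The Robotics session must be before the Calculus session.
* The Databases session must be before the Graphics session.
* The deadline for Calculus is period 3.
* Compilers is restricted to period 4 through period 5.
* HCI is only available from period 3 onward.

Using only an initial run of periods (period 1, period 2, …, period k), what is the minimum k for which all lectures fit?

The precedence chain requires at least 3 distinct periods.
With at most 2 per period and 6 lectures, at least 3 periods are needed.
Compilers can't be placed before period 4, so the schedule must run through at least period 4.
4 works (last occupied period: period 4): for example Compilers in period 4; Databases in period 1; Graphics in period 2; HCI in period 3; Calculus in period 2; Robotics in period 1.

4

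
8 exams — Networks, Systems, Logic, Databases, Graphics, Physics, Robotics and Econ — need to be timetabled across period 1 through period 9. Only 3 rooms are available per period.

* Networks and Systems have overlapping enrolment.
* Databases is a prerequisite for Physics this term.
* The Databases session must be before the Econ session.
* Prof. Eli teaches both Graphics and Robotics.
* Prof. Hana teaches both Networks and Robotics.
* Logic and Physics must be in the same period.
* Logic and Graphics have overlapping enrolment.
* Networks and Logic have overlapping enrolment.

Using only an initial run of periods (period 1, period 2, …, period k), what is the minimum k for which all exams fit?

3

The precedence chain requires at least 2 distinct periods.
With at most 3 per period and 8 exams, at least 3 periods are needed.
3 works (last occupied period: period 3): for example Logic=period 2, Databases=period 1, Econ=period 2, Networks=period 1, Systems=period 3, Graphics=period 1, Robotics=period 3, Physics=period 2.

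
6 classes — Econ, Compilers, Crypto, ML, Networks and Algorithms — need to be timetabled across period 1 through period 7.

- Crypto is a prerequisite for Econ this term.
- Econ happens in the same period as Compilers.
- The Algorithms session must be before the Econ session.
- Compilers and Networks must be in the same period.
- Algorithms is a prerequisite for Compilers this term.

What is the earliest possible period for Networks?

Networks must be in the same period as Econ, which can't be before period 2, so Networks is at least period 2.
Networks at period 2 is achievable: Econ -> period 2; Algorithms -> period 1; Compilers -> period 2; Networks -> period 2; Crypto -> period 1; ML -> period 1.

period 2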